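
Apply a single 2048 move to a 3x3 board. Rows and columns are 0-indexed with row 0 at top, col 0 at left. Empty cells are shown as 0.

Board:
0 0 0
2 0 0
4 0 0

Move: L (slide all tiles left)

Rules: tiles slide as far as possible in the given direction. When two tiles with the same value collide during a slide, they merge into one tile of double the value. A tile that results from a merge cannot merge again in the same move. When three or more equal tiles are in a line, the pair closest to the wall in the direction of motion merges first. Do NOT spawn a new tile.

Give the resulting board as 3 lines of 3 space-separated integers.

Answer: 0 0 0
2 0 0
4 0 0

Derivation:
Slide left:
row 0: [0, 0, 0] -> [0, 0, 0]
row 1: [2, 0, 0] -> [2, 0, 0]
row 2: [4, 0, 0] -> [4, 0, 0]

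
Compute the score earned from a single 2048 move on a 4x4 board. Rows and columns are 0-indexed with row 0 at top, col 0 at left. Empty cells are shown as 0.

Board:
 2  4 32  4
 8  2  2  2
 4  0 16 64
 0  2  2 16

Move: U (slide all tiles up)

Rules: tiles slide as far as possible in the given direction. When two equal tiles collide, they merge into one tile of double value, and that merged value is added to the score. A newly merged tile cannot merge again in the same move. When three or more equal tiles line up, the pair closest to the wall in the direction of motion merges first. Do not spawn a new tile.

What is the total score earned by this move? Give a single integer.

Answer: 4

Derivation:
Slide up:
col 0: [2, 8, 4, 0] -> [2, 8, 4, 0]  score +0 (running 0)
col 1: [4, 2, 0, 2] -> [4, 4, 0, 0]  score +4 (running 4)
col 2: [32, 2, 16, 2] -> [32, 2, 16, 2]  score +0 (running 4)
col 3: [4, 2, 64, 16] -> [4, 2, 64, 16]  score +0 (running 4)
Board after move:
 2  4 32  4
 8  4  2  2
 4  0 16 64
 0  0  2 16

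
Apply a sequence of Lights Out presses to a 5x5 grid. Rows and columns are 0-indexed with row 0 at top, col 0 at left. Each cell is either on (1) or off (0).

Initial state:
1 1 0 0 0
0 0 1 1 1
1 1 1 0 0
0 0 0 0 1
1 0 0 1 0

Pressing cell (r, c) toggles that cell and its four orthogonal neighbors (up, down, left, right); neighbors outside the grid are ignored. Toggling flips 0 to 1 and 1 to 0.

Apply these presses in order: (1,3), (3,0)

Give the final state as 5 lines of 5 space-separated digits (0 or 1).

After press 1 at (1,3):
1 1 0 1 0
0 0 0 0 0
1 1 1 1 0
0 0 0 0 1
1 0 0 1 0

After press 2 at (3,0):
1 1 0 1 0
0 0 0 0 0
0 1 1 1 0
1 1 0 0 1
0 0 0 1 0

Answer: 1 1 0 1 0
0 0 0 0 0
0 1 1 1 0
1 1 0 0 1
0 0 0 1 0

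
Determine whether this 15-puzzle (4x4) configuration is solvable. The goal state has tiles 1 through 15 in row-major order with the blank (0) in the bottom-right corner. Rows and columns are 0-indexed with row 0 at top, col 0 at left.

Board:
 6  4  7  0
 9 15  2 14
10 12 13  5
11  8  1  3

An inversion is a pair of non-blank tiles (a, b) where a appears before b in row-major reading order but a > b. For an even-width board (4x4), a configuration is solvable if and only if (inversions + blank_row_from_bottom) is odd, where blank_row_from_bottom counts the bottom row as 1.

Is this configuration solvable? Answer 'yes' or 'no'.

Inversions: 57
Blank is in row 0 (0-indexed from top), which is row 4 counting from the bottom (bottom = 1).
57 + 4 = 61, which is odd, so the puzzle is solvable.

Answer: yes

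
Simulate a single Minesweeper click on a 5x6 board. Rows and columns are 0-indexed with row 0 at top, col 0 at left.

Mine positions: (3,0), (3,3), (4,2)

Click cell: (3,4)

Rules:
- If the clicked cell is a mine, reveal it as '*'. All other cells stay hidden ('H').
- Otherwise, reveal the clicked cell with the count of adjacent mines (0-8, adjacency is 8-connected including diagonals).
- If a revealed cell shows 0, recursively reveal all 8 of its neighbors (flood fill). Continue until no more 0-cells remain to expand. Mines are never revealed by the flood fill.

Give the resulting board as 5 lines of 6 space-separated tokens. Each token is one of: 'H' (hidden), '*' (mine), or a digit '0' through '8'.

H H H H H H
H H H H H H
H H H H H H
H H H H 1 H
H H H H H H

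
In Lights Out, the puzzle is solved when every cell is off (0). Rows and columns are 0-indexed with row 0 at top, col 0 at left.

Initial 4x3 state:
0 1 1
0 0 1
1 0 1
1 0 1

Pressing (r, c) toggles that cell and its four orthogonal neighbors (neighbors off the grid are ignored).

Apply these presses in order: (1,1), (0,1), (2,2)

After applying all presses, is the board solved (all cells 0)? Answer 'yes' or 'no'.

After press 1 at (1,1):
0 0 1
1 1 0
1 1 1
1 0 1

After press 2 at (0,1):
1 1 0
1 0 0
1 1 1
1 0 1

After press 3 at (2,2):
1 1 0
1 0 1
1 0 0
1 0 0

Lights still on: 6

Answer: no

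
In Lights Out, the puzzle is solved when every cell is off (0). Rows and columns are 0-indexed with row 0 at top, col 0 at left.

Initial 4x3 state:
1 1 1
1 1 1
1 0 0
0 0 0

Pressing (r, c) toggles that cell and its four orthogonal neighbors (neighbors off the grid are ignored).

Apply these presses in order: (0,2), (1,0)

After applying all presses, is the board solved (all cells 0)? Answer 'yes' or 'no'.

Answer: yes

Derivation:
After press 1 at (0,2):
1 0 0
1 1 0
1 0 0
0 0 0

After press 2 at (1,0):
0 0 0
0 0 0
0 0 0
0 0 0

Lights still on: 0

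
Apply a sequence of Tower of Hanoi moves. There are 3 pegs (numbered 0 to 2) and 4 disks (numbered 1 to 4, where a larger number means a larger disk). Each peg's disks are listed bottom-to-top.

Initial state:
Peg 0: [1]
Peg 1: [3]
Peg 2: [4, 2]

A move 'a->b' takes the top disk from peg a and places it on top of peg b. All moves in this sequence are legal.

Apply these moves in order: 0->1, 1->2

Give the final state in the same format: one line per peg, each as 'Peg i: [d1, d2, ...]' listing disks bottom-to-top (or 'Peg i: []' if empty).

Answer: Peg 0: []
Peg 1: [3]
Peg 2: [4, 2, 1]

Derivation:
After move 1 (0->1):
Peg 0: []
Peg 1: [3, 1]
Peg 2: [4, 2]

After move 2 (1->2):
Peg 0: []
Peg 1: [3]
Peg 2: [4, 2, 1]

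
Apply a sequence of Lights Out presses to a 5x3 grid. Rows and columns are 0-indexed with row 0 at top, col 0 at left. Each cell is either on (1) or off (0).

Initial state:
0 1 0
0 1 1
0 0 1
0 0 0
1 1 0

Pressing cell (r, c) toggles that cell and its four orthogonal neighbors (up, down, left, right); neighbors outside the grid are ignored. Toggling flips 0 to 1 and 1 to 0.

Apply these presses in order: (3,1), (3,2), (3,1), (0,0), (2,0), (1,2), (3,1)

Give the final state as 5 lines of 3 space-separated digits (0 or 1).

After press 1 at (3,1):
0 1 0
0 1 1
0 1 1
1 1 1
1 0 0

After press 2 at (3,2):
0 1 0
0 1 1
0 1 0
1 0 0
1 0 1

After press 3 at (3,1):
0 1 0
0 1 1
0 0 0
0 1 1
1 1 1

After press 4 at (0,0):
1 0 0
1 1 1
0 0 0
0 1 1
1 1 1

After press 5 at (2,0):
1 0 0
0 1 1
1 1 0
1 1 1
1 1 1

After press 6 at (1,2):
1 0 1
0 0 0
1 1 1
1 1 1
1 1 1

After press 7 at (3,1):
1 0 1
0 0 0
1 0 1
0 0 0
1 0 1

Answer: 1 0 1
0 0 0
1 0 1
0 0 0
1 0 1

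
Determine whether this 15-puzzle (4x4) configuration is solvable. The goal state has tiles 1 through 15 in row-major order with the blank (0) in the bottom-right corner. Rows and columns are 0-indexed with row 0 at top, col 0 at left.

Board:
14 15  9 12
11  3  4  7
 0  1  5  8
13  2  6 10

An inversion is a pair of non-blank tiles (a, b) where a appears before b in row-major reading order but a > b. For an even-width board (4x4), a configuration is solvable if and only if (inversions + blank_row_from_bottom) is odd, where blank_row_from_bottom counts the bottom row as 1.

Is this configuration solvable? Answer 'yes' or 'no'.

Answer: yes

Derivation:
Inversions: 67
Blank is in row 2 (0-indexed from top), which is row 2 counting from the bottom (bottom = 1).
67 + 2 = 69, which is odd, so the puzzle is solvable.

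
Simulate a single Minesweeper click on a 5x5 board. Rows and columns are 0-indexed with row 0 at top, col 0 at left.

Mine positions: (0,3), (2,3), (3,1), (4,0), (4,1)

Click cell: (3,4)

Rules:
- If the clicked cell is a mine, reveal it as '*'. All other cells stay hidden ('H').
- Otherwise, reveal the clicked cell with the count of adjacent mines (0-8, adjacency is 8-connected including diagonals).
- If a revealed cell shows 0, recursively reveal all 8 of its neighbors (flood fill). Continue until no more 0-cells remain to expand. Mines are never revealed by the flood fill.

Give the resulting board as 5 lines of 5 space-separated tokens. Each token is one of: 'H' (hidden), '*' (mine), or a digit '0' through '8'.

H H H H H
H H H H H
H H H H H
H H H H 1
H H H H H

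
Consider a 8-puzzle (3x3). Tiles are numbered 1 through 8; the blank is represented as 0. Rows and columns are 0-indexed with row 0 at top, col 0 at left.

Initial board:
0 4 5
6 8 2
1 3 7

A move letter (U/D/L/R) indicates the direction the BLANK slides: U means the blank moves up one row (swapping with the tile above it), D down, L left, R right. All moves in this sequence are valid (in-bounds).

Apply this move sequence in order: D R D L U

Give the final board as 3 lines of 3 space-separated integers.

After move 1 (D):
6 4 5
0 8 2
1 3 7

After move 2 (R):
6 4 5
8 0 2
1 3 7

After move 3 (D):
6 4 5
8 3 2
1 0 7

After move 4 (L):
6 4 5
8 3 2
0 1 7

After move 5 (U):
6 4 5
0 3 2
8 1 7

Answer: 6 4 5
0 3 2
8 1 7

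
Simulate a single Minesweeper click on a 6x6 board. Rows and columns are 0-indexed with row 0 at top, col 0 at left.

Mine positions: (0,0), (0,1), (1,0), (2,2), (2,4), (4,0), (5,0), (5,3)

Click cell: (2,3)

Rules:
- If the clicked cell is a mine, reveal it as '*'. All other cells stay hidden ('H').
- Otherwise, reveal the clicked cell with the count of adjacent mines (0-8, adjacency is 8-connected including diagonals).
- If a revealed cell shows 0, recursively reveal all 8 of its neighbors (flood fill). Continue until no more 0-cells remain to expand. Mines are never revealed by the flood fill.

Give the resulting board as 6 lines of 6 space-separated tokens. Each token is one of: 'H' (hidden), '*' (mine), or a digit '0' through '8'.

H H H H H H
H H H H H H
H H H 2 H H
H H H H H H
H H H H H H
H H H H H H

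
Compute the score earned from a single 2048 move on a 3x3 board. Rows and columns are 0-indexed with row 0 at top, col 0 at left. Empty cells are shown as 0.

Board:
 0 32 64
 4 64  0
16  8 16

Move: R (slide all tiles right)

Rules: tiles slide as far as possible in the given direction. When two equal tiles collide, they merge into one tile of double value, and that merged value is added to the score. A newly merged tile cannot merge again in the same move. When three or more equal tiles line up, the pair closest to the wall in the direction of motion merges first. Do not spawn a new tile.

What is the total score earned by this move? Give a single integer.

Slide right:
row 0: [0, 32, 64] -> [0, 32, 64]  score +0 (running 0)
row 1: [4, 64, 0] -> [0, 4, 64]  score +0 (running 0)
row 2: [16, 8, 16] -> [16, 8, 16]  score +0 (running 0)
Board after move:
 0 32 64
 0  4 64
16  8 16

Answer: 0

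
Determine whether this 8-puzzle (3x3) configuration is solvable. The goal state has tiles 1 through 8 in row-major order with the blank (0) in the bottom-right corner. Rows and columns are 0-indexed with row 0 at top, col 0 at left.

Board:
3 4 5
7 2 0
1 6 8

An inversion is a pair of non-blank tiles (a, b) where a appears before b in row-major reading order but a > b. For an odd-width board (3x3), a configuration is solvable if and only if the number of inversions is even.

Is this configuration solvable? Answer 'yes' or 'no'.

Answer: yes

Derivation:
Inversions (pairs i<j in row-major order where tile[i] > tile[j] > 0): 10
10 is even, so the puzzle is solvable.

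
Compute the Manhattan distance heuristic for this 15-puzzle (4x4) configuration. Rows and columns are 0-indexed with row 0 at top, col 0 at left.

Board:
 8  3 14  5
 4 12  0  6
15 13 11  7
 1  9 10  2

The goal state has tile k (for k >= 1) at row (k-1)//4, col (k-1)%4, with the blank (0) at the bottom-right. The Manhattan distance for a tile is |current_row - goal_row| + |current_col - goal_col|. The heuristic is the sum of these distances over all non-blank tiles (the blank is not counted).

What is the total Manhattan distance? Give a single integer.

Tile 8: at (0,0), goal (1,3), distance |0-1|+|0-3| = 4
Tile 3: at (0,1), goal (0,2), distance |0-0|+|1-2| = 1
Tile 14: at (0,2), goal (3,1), distance |0-3|+|2-1| = 4
Tile 5: at (0,3), goal (1,0), distance |0-1|+|3-0| = 4
Tile 4: at (1,0), goal (0,3), distance |1-0|+|0-3| = 4
Tile 12: at (1,1), goal (2,3), distance |1-2|+|1-3| = 3
Tile 6: at (1,3), goal (1,1), distance |1-1|+|3-1| = 2
Tile 15: at (2,0), goal (3,2), distance |2-3|+|0-2| = 3
Tile 13: at (2,1), goal (3,0), distance |2-3|+|1-0| = 2
Tile 11: at (2,2), goal (2,2), distance |2-2|+|2-2| = 0
Tile 7: at (2,3), goal (1,2), distance |2-1|+|3-2| = 2
Tile 1: at (3,0), goal (0,0), distance |3-0|+|0-0| = 3
Tile 9: at (3,1), goal (2,0), distance |3-2|+|1-0| = 2
Tile 10: at (3,2), goal (2,1), distance |3-2|+|2-1| = 2
Tile 2: at (3,3), goal (0,1), distance |3-0|+|3-1| = 5
Sum: 4 + 1 + 4 + 4 + 4 + 3 + 2 + 3 + 2 + 0 + 2 + 3 + 2 + 2 + 5 = 41

Answer: 41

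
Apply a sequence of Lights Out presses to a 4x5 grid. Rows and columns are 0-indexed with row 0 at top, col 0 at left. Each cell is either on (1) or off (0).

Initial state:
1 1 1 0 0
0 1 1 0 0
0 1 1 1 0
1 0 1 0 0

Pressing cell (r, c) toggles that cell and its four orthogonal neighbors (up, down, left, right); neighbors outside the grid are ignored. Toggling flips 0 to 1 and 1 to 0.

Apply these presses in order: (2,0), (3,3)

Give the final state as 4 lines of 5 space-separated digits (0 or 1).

After press 1 at (2,0):
1 1 1 0 0
1 1 1 0 0
1 0 1 1 0
0 0 1 0 0

After press 2 at (3,3):
1 1 1 0 0
1 1 1 0 0
1 0 1 0 0
0 0 0 1 1

Answer: 1 1 1 0 0
1 1 1 0 0
1 0 1 0 0
0 0 0 1 1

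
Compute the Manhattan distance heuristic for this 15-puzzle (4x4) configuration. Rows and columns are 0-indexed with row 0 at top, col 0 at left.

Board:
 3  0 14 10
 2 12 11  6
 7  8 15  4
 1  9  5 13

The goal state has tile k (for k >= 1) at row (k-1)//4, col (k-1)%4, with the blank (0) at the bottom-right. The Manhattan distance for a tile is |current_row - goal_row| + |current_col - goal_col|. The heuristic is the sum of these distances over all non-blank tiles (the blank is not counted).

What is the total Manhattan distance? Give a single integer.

Tile 3: at (0,0), goal (0,2), distance |0-0|+|0-2| = 2
Tile 14: at (0,2), goal (3,1), distance |0-3|+|2-1| = 4
Tile 10: at (0,3), goal (2,1), distance |0-2|+|3-1| = 4
Tile 2: at (1,0), goal (0,1), distance |1-0|+|0-1| = 2
Tile 12: at (1,1), goal (2,3), distance |1-2|+|1-3| = 3
Tile 11: at (1,2), goal (2,2), distance |1-2|+|2-2| = 1
Tile 6: at (1,3), goal (1,1), distance |1-1|+|3-1| = 2
Tile 7: at (2,0), goal (1,2), distance |2-1|+|0-2| = 3
Tile 8: at (2,1), goal (1,3), distance |2-1|+|1-3| = 3
Tile 15: at (2,2), goal (3,2), distance |2-3|+|2-2| = 1
Tile 4: at (2,3), goal (0,3), distance |2-0|+|3-3| = 2
Tile 1: at (3,0), goal (0,0), distance |3-0|+|0-0| = 3
Tile 9: at (3,1), goal (2,0), distance |3-2|+|1-0| = 2
Tile 5: at (3,2), goal (1,0), distance |3-1|+|2-0| = 4
Tile 13: at (3,3), goal (3,0), distance |3-3|+|3-0| = 3
Sum: 2 + 4 + 4 + 2 + 3 + 1 + 2 + 3 + 3 + 1 + 2 + 3 + 2 + 4 + 3 = 39

Answer: 39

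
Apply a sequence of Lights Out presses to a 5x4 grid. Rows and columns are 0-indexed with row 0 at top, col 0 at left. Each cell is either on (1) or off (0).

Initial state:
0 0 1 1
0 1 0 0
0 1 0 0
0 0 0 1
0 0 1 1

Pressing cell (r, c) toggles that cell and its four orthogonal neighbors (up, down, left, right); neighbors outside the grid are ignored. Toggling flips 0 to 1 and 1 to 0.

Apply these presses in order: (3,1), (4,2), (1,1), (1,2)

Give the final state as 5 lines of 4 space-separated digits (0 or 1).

Answer: 0 1 0 1
1 1 0 1
0 1 1 0
1 1 0 1
0 0 0 0

Derivation:
After press 1 at (3,1):
0 0 1 1
0 1 0 0
0 0 0 0
1 1 1 1
0 1 1 1

After press 2 at (4,2):
0 0 1 1
0 1 0 0
0 0 0 0
1 1 0 1
0 0 0 0

After press 3 at (1,1):
0 1 1 1
1 0 1 0
0 1 0 0
1 1 0 1
0 0 0 0

After press 4 at (1,2):
0 1 0 1
1 1 0 1
0 1 1 0
1 1 0 1
0 0 0 0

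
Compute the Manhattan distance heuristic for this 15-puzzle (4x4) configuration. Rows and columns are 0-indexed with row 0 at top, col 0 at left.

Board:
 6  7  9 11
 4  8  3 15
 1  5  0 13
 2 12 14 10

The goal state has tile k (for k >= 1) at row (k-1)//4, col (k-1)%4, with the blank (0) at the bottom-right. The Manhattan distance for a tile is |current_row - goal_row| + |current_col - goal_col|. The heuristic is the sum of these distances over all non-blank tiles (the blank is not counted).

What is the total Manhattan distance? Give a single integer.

Answer: 40

Derivation:
Tile 6: at (0,0), goal (1,1), distance |0-1|+|0-1| = 2
Tile 7: at (0,1), goal (1,2), distance |0-1|+|1-2| = 2
Tile 9: at (0,2), goal (2,0), distance |0-2|+|2-0| = 4
Tile 11: at (0,3), goal (2,2), distance |0-2|+|3-2| = 3
Tile 4: at (1,0), goal (0,3), distance |1-0|+|0-3| = 4
Tile 8: at (1,1), goal (1,3), distance |1-1|+|1-3| = 2
Tile 3: at (1,2), goal (0,2), distance |1-0|+|2-2| = 1
Tile 15: at (1,3), goal (3,2), distance |1-3|+|3-2| = 3
Tile 1: at (2,0), goal (0,0), distance |2-0|+|0-0| = 2
Tile 5: at (2,1), goal (1,0), distance |2-1|+|1-0| = 2
Tile 13: at (2,3), goal (3,0), distance |2-3|+|3-0| = 4
Tile 2: at (3,0), goal (0,1), distance |3-0|+|0-1| = 4
Tile 12: at (3,1), goal (2,3), distance |3-2|+|1-3| = 3
Tile 14: at (3,2), goal (3,1), distance |3-3|+|2-1| = 1
Tile 10: at (3,3), goal (2,1), distance |3-2|+|3-1| = 3
Sum: 2 + 2 + 4 + 3 + 4 + 2 + 1 + 3 + 2 + 2 + 4 + 4 + 3 + 1 + 3 = 40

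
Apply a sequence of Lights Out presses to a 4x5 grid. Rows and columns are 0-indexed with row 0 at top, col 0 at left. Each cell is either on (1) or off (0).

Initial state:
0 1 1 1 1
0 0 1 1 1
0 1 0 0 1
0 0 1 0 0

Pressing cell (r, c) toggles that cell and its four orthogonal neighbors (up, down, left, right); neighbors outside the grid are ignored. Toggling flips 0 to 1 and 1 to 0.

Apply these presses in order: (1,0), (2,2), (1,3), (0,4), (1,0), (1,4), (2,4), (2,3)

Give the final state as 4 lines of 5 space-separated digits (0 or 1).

Answer: 0 1 1 1 1
0 0 1 0 1
0 0 0 0 0
0 0 0 1 1

Derivation:
After press 1 at (1,0):
1 1 1 1 1
1 1 1 1 1
1 1 0 0 1
0 0 1 0 0

After press 2 at (2,2):
1 1 1 1 1
1 1 0 1 1
1 0 1 1 1
0 0 0 0 0

After press 3 at (1,3):
1 1 1 0 1
1 1 1 0 0
1 0 1 0 1
0 0 0 0 0

After press 4 at (0,4):
1 1 1 1 0
1 1 1 0 1
1 0 1 0 1
0 0 0 0 0

After press 5 at (1,0):
0 1 1 1 0
0 0 1 0 1
0 0 1 0 1
0 0 0 0 0

After press 6 at (1,4):
0 1 1 1 1
0 0 1 1 0
0 0 1 0 0
0 0 0 0 0

After press 7 at (2,4):
0 1 1 1 1
0 0 1 1 1
0 0 1 1 1
0 0 0 0 1

After press 8 at (2,3):
0 1 1 1 1
0 0 1 0 1
0 0 0 0 0
0 0 0 1 1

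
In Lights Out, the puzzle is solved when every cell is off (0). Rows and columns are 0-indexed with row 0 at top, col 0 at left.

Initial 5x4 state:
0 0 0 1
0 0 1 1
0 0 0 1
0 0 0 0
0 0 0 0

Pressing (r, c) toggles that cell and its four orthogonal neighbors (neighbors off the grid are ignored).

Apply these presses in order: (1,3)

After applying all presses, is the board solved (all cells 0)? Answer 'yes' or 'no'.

After press 1 at (1,3):
0 0 0 0
0 0 0 0
0 0 0 0
0 0 0 0
0 0 0 0

Lights still on: 0

Answer: yes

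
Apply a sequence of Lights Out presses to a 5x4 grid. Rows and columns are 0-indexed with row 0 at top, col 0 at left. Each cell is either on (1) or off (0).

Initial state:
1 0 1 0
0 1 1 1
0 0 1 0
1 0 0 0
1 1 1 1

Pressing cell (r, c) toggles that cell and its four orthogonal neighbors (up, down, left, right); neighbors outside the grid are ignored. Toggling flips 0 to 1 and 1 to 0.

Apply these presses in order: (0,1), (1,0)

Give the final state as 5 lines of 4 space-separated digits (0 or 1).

After press 1 at (0,1):
0 1 0 0
0 0 1 1
0 0 1 0
1 0 0 0
1 1 1 1

After press 2 at (1,0):
1 1 0 0
1 1 1 1
1 0 1 0
1 0 0 0
1 1 1 1

Answer: 1 1 0 0
1 1 1 1
1 0 1 0
1 0 0 0
1 1 1 1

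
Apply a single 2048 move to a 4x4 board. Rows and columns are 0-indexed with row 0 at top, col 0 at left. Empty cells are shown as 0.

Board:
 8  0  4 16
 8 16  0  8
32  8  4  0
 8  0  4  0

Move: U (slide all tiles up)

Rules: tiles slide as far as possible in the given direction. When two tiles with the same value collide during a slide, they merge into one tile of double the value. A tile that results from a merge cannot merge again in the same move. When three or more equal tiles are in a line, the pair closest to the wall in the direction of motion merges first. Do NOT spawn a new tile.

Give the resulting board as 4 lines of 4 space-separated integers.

Answer: 16 16  8 16
32  8  4  8
 8  0  0  0
 0  0  0  0

Derivation:
Slide up:
col 0: [8, 8, 32, 8] -> [16, 32, 8, 0]
col 1: [0, 16, 8, 0] -> [16, 8, 0, 0]
col 2: [4, 0, 4, 4] -> [8, 4, 0, 0]
col 3: [16, 8, 0, 0] -> [16, 8, 0, 0]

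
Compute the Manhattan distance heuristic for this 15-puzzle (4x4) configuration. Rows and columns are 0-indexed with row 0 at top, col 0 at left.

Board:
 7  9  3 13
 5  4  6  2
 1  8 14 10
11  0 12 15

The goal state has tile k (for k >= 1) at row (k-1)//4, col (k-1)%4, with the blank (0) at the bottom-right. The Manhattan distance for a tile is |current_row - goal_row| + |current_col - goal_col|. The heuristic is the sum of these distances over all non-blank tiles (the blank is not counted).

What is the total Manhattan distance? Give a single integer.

Answer: 34

Derivation:
Tile 7: at (0,0), goal (1,2), distance |0-1|+|0-2| = 3
Tile 9: at (0,1), goal (2,0), distance |0-2|+|1-0| = 3
Tile 3: at (0,2), goal (0,2), distance |0-0|+|2-2| = 0
Tile 13: at (0,3), goal (3,0), distance |0-3|+|3-0| = 6
Tile 5: at (1,0), goal (1,0), distance |1-1|+|0-0| = 0
Tile 4: at (1,1), goal (0,3), distance |1-0|+|1-3| = 3
Tile 6: at (1,2), goal (1,1), distance |1-1|+|2-1| = 1
Tile 2: at (1,3), goal (0,1), distance |1-0|+|3-1| = 3
Tile 1: at (2,0), goal (0,0), distance |2-0|+|0-0| = 2
Tile 8: at (2,1), goal (1,3), distance |2-1|+|1-3| = 3
Tile 14: at (2,2), goal (3,1), distance |2-3|+|2-1| = 2
Tile 10: at (2,3), goal (2,1), distance |2-2|+|3-1| = 2
Tile 11: at (3,0), goal (2,2), distance |3-2|+|0-2| = 3
Tile 12: at (3,2), goal (2,3), distance |3-2|+|2-3| = 2
Tile 15: at (3,3), goal (3,2), distance |3-3|+|3-2| = 1
Sum: 3 + 3 + 0 + 6 + 0 + 3 + 1 + 3 + 2 + 3 + 2 + 2 + 3 + 2 + 1 = 34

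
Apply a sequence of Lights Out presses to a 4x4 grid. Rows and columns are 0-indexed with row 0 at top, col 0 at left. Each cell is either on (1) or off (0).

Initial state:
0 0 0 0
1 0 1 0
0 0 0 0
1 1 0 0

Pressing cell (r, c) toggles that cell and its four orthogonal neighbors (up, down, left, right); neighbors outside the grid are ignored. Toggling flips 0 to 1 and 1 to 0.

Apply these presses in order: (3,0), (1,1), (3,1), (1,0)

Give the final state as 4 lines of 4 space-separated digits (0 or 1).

After press 1 at (3,0):
0 0 0 0
1 0 1 0
1 0 0 0
0 0 0 0

After press 2 at (1,1):
0 1 0 0
0 1 0 0
1 1 0 0
0 0 0 0

After press 3 at (3,1):
0 1 0 0
0 1 0 0
1 0 0 0
1 1 1 0

After press 4 at (1,0):
1 1 0 0
1 0 0 0
0 0 0 0
1 1 1 0

Answer: 1 1 0 0
1 0 0 0
0 0 0 0
1 1 1 0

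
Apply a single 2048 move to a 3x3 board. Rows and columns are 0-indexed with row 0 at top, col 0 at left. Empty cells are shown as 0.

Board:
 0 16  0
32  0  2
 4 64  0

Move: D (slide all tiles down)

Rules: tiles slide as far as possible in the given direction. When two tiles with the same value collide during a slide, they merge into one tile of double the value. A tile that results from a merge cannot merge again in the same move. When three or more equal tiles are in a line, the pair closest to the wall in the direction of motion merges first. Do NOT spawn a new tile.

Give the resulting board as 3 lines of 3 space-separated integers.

Slide down:
col 0: [0, 32, 4] -> [0, 32, 4]
col 1: [16, 0, 64] -> [0, 16, 64]
col 2: [0, 2, 0] -> [0, 0, 2]

Answer:  0  0  0
32 16  0
 4 64  2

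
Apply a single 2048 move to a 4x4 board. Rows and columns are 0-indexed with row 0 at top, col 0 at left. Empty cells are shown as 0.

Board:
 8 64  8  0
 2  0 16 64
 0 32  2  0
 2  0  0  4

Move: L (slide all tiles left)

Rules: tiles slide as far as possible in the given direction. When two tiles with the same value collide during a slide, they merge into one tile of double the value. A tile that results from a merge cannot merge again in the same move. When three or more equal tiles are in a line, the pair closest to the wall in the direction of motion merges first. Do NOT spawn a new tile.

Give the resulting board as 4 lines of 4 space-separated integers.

Answer:  8 64  8  0
 2 16 64  0
32  2  0  0
 2  4  0  0

Derivation:
Slide left:
row 0: [8, 64, 8, 0] -> [8, 64, 8, 0]
row 1: [2, 0, 16, 64] -> [2, 16, 64, 0]
row 2: [0, 32, 2, 0] -> [32, 2, 0, 0]
row 3: [2, 0, 0, 4] -> [2, 4, 0, 0]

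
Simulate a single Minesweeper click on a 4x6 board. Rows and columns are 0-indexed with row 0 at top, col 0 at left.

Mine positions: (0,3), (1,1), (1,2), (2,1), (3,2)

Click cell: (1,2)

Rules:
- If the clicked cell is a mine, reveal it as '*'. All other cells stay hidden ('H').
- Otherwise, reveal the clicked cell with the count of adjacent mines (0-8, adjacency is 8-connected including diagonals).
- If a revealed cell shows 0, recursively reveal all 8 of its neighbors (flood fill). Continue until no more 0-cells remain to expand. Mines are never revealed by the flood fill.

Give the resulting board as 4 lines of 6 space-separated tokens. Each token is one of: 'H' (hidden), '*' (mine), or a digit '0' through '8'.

H H H H H H
H H * H H H
H H H H H H
H H H H H H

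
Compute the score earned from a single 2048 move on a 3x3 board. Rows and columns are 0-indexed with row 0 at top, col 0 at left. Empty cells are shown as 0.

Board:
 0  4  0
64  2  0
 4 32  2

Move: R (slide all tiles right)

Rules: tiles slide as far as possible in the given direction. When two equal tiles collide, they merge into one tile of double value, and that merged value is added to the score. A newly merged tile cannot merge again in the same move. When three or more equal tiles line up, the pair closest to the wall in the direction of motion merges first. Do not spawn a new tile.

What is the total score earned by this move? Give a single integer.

Slide right:
row 0: [0, 4, 0] -> [0, 0, 4]  score +0 (running 0)
row 1: [64, 2, 0] -> [0, 64, 2]  score +0 (running 0)
row 2: [4, 32, 2] -> [4, 32, 2]  score +0 (running 0)
Board after move:
 0  0  4
 0 64  2
 4 32  2

Answer: 0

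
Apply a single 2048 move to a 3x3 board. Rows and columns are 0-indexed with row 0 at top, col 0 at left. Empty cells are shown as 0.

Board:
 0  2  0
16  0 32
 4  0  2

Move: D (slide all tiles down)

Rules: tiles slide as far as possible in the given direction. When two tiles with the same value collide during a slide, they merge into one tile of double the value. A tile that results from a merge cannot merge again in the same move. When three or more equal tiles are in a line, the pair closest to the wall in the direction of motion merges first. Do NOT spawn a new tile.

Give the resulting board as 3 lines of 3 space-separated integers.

Slide down:
col 0: [0, 16, 4] -> [0, 16, 4]
col 1: [2, 0, 0] -> [0, 0, 2]
col 2: [0, 32, 2] -> [0, 32, 2]

Answer:  0  0  0
16  0 32
 4  2  2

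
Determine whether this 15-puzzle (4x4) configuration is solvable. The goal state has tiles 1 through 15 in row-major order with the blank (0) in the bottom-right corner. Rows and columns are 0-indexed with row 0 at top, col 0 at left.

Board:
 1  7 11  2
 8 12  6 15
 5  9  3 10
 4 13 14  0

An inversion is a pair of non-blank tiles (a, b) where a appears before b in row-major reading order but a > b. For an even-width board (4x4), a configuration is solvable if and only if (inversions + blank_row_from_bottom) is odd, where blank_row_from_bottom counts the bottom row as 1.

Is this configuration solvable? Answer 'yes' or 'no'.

Inversions: 38
Blank is in row 3 (0-indexed from top), which is row 1 counting from the bottom (bottom = 1).
38 + 1 = 39, which is odd, so the puzzle is solvable.

Answer: yes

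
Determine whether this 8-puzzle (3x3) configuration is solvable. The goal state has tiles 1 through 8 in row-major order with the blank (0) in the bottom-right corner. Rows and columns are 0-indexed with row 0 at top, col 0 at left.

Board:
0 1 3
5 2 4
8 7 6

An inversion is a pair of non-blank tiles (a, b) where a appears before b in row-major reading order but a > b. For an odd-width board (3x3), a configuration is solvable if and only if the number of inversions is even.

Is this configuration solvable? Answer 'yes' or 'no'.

Inversions (pairs i<j in row-major order where tile[i] > tile[j] > 0): 6
6 is even, so the puzzle is solvable.

Answer: yes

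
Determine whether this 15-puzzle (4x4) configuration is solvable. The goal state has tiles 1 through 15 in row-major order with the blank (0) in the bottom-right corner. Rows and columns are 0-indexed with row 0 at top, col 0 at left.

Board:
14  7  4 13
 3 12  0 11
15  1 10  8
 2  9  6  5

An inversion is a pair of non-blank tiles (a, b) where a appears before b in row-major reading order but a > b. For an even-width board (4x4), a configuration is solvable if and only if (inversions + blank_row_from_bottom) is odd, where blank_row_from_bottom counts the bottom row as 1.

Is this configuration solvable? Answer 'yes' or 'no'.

Answer: no

Derivation:
Inversions: 67
Blank is in row 1 (0-indexed from top), which is row 3 counting from the bottom (bottom = 1).
67 + 3 = 70, which is even, so the puzzle is not solvable.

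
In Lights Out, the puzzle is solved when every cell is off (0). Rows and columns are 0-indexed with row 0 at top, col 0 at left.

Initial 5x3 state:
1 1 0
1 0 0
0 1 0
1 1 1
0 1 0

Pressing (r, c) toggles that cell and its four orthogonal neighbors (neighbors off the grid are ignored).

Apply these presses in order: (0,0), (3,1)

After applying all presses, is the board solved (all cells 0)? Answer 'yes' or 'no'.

Answer: yes

Derivation:
After press 1 at (0,0):
0 0 0
0 0 0
0 1 0
1 1 1
0 1 0

After press 2 at (3,1):
0 0 0
0 0 0
0 0 0
0 0 0
0 0 0

Lights still on: 0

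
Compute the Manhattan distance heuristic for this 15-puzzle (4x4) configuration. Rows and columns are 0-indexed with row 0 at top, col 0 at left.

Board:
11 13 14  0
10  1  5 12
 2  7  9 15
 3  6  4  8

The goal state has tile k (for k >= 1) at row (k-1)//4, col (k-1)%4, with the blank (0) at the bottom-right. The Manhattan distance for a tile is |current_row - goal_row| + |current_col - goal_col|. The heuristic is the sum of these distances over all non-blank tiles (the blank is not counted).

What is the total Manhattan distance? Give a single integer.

Answer: 41

Derivation:
Tile 11: (0,0)->(2,2) = 4
Tile 13: (0,1)->(3,0) = 4
Tile 14: (0,2)->(3,1) = 4
Tile 10: (1,0)->(2,1) = 2
Tile 1: (1,1)->(0,0) = 2
Tile 5: (1,2)->(1,0) = 2
Tile 12: (1,3)->(2,3) = 1
Tile 2: (2,0)->(0,1) = 3
Tile 7: (2,1)->(1,2) = 2
Tile 9: (2,2)->(2,0) = 2
Tile 15: (2,3)->(3,2) = 2
Tile 3: (3,0)->(0,2) = 5
Tile 6: (3,1)->(1,1) = 2
Tile 4: (3,2)->(0,3) = 4
Tile 8: (3,3)->(1,3) = 2
Sum: 4 + 4 + 4 + 2 + 2 + 2 + 1 + 3 + 2 + 2 + 2 + 5 + 2 + 4 + 2 = 41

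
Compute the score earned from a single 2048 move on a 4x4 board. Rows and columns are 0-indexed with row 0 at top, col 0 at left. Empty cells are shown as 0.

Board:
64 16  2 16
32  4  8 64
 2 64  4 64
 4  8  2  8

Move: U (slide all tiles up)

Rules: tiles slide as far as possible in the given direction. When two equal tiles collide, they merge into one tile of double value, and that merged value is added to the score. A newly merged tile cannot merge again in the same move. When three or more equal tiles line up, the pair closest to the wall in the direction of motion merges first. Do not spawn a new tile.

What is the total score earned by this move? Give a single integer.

Slide up:
col 0: [64, 32, 2, 4] -> [64, 32, 2, 4]  score +0 (running 0)
col 1: [16, 4, 64, 8] -> [16, 4, 64, 8]  score +0 (running 0)
col 2: [2, 8, 4, 2] -> [2, 8, 4, 2]  score +0 (running 0)
col 3: [16, 64, 64, 8] -> [16, 128, 8, 0]  score +128 (running 128)
Board after move:
 64  16   2  16
 32   4   8 128
  2  64   4   8
  4   8   2   0

Answer: 128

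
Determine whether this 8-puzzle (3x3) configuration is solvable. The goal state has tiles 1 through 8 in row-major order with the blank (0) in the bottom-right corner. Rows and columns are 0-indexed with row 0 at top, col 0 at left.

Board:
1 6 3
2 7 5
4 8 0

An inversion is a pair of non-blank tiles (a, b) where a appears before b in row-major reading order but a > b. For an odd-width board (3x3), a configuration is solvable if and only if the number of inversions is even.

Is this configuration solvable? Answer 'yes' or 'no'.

Answer: yes

Derivation:
Inversions (pairs i<j in row-major order where tile[i] > tile[j] > 0): 8
8 is even, so the puzzle is solvable.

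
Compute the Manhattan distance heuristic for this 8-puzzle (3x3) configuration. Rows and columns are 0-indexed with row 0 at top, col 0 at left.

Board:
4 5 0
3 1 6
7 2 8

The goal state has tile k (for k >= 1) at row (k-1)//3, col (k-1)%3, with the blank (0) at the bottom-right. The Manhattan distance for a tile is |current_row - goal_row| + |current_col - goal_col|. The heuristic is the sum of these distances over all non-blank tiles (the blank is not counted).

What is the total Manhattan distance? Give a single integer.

Tile 4: (0,0)->(1,0) = 1
Tile 5: (0,1)->(1,1) = 1
Tile 3: (1,0)->(0,2) = 3
Tile 1: (1,1)->(0,0) = 2
Tile 6: (1,2)->(1,2) = 0
Tile 7: (2,0)->(2,0) = 0
Tile 2: (2,1)->(0,1) = 2
Tile 8: (2,2)->(2,1) = 1
Sum: 1 + 1 + 3 + 2 + 0 + 0 + 2 + 1 = 10

Answer: 10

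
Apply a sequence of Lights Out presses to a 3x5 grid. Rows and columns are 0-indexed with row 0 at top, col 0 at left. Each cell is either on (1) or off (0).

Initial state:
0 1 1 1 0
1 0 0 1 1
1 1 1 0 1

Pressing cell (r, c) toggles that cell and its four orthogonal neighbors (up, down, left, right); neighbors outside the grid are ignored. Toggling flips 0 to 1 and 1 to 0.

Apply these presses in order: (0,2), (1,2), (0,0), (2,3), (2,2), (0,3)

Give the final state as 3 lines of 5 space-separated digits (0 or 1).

Answer: 1 1 0 1 1
0 1 1 0 1
1 0 0 0 0

Derivation:
After press 1 at (0,2):
0 0 0 0 0
1 0 1 1 1
1 1 1 0 1

After press 2 at (1,2):
0 0 1 0 0
1 1 0 0 1
1 1 0 0 1

After press 3 at (0,0):
1 1 1 0 0
0 1 0 0 1
1 1 0 0 1

After press 4 at (2,3):
1 1 1 0 0
0 1 0 1 1
1 1 1 1 0

After press 5 at (2,2):
1 1 1 0 0
0 1 1 1 1
1 0 0 0 0

After press 6 at (0,3):
1 1 0 1 1
0 1 1 0 1
1 0 0 0 0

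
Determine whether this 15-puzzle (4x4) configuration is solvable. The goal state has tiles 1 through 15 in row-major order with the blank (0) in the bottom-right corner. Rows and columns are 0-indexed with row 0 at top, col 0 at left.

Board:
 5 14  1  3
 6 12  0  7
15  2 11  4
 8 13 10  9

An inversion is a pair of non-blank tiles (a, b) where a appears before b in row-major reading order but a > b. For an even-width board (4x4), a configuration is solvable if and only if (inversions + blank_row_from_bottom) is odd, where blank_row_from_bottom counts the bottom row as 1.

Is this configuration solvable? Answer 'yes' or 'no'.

Answer: yes

Derivation:
Inversions: 42
Blank is in row 1 (0-indexed from top), which is row 3 counting from the bottom (bottom = 1).
42 + 3 = 45, which is odd, so the puzzle is solvable.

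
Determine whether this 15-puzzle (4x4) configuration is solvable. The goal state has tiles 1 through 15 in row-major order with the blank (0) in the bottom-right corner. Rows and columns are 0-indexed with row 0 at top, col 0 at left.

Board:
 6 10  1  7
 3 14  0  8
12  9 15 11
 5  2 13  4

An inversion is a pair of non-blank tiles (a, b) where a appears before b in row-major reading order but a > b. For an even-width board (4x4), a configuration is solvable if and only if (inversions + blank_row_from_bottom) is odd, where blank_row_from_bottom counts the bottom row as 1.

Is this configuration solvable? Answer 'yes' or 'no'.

Answer: yes

Derivation:
Inversions: 48
Blank is in row 1 (0-indexed from top), which is row 3 counting from the bottom (bottom = 1).
48 + 3 = 51, which is odd, so the puzzle is solvable.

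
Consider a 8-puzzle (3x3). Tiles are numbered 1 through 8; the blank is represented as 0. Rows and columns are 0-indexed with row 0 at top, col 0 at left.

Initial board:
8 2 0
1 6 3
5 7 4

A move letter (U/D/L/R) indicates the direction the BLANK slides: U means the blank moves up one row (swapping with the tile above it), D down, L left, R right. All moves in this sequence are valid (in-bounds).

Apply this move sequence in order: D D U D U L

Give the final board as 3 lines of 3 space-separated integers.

After move 1 (D):
8 2 3
1 6 0
5 7 4

After move 2 (D):
8 2 3
1 6 4
5 7 0

After move 3 (U):
8 2 3
1 6 0
5 7 4

After move 4 (D):
8 2 3
1 6 4
5 7 0

After move 5 (U):
8 2 3
1 6 0
5 7 4

After move 6 (L):
8 2 3
1 0 6
5 7 4

Answer: 8 2 3
1 0 6
5 7 4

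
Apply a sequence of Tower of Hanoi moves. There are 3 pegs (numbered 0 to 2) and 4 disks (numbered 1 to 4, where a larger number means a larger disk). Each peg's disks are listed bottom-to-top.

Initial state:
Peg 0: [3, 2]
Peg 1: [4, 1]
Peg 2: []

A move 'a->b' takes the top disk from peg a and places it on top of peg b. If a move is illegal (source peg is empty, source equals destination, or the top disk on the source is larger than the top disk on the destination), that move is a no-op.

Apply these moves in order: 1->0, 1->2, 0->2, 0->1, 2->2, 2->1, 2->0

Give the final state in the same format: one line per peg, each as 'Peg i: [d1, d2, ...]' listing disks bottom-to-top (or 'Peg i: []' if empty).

Answer: Peg 0: [3]
Peg 1: [2, 1]
Peg 2: [4]

Derivation:
After move 1 (1->0):
Peg 0: [3, 2, 1]
Peg 1: [4]
Peg 2: []

After move 2 (1->2):
Peg 0: [3, 2, 1]
Peg 1: []
Peg 2: [4]

After move 3 (0->2):
Peg 0: [3, 2]
Peg 1: []
Peg 2: [4, 1]

After move 4 (0->1):
Peg 0: [3]
Peg 1: [2]
Peg 2: [4, 1]

After move 5 (2->2):
Peg 0: [3]
Peg 1: [2]
Peg 2: [4, 1]

After move 6 (2->1):
Peg 0: [3]
Peg 1: [2, 1]
Peg 2: [4]

After move 7 (2->0):
Peg 0: [3]
Peg 1: [2, 1]
Peg 2: [4]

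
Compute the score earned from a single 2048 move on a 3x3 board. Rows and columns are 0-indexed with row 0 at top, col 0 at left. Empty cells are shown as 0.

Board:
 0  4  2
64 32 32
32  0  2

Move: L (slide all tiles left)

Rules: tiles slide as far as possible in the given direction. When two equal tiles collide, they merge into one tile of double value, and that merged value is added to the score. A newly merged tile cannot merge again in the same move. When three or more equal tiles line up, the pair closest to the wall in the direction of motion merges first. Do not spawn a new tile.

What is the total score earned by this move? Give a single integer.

Answer: 64

Derivation:
Slide left:
row 0: [0, 4, 2] -> [4, 2, 0]  score +0 (running 0)
row 1: [64, 32, 32] -> [64, 64, 0]  score +64 (running 64)
row 2: [32, 0, 2] -> [32, 2, 0]  score +0 (running 64)
Board after move:
 4  2  0
64 64  0
32  2  0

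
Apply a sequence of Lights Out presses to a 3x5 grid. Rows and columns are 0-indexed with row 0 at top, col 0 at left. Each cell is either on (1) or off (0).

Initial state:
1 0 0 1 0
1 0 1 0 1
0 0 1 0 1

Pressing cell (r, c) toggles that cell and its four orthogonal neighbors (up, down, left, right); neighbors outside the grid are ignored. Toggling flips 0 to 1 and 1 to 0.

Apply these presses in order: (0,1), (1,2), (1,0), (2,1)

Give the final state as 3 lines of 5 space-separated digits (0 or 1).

Answer: 1 1 0 1 0
0 0 0 1 1
0 1 1 0 1

Derivation:
After press 1 at (0,1):
0 1 1 1 0
1 1 1 0 1
0 0 1 0 1

After press 2 at (1,2):
0 1 0 1 0
1 0 0 1 1
0 0 0 0 1

After press 3 at (1,0):
1 1 0 1 0
0 1 0 1 1
1 0 0 0 1

After press 4 at (2,1):
1 1 0 1 0
0 0 0 1 1
0 1 1 0 1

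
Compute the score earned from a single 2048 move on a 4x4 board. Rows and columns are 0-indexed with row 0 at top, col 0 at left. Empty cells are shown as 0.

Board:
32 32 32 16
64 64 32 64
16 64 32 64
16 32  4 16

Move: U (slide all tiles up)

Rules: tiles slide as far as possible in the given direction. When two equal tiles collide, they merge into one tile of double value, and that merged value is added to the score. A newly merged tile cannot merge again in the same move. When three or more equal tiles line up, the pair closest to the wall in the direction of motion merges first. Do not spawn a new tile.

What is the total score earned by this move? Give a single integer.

Answer: 352

Derivation:
Slide up:
col 0: [32, 64, 16, 16] -> [32, 64, 32, 0]  score +32 (running 32)
col 1: [32, 64, 64, 32] -> [32, 128, 32, 0]  score +128 (running 160)
col 2: [32, 32, 32, 4] -> [64, 32, 4, 0]  score +64 (running 224)
col 3: [16, 64, 64, 16] -> [16, 128, 16, 0]  score +128 (running 352)
Board after move:
 32  32  64  16
 64 128  32 128
 32  32   4  16
  0   0   0   0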